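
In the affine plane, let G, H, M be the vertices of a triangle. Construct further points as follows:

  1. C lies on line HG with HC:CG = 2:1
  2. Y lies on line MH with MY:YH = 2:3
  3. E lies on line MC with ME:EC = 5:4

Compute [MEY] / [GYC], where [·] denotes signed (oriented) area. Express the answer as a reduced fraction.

[MEY]:[GYC] = -20/27

Work in coordinates with G = (0, 0), H = (1, 0), M = (0, 1).
1. C lies on line HG with HC:CG = 2:1 ⇒ C = (1/3, 0)
2. Y lies on line MH with MY:YH = 2:3 ⇒ Y = (2/5, 3/5)
3. E lies on line MC with ME:EC = 5:4 ⇒ E = (5/27, 4/9)
2·[MEY] = 4/27, 2·[GYC] = -1/5
[MEY]:[GYC] = 4/27:-1/5 = -20/27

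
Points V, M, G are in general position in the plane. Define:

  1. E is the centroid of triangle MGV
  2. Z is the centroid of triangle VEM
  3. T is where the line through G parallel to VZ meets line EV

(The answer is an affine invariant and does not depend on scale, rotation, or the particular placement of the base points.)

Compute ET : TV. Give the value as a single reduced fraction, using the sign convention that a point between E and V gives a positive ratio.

ET:TV = -3/4

Work in coordinates with V = (0, 0), M = (1, 0), G = (0, 1).
1. E is the centroid of triangle MGV ⇒ E = (1/3, 1/3)
2. Z is the centroid of triangle VEM ⇒ Z = (4/9, 1/9)
3. T is where the line through G parallel to VZ meets line EV ⇒ T = (4/3, 4/3)
T = E + t·(V−E) with t = -3, so ET:TV = t:(1−t) = -3:4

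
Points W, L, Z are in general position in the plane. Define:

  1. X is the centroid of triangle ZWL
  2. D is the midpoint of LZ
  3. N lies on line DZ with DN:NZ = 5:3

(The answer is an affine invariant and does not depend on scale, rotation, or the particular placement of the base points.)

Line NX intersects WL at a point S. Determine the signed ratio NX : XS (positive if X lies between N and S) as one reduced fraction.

Assign W = (0, 0), L = (1, 0), Z = (0, 1) — the answer is frame-independent, so this choice is without loss of generality.
1. X is the centroid of triangle ZWL ⇒ X = (1/3, 1/3)
2. D is the midpoint of LZ ⇒ D = (1/2, 1/2)
3. N lies on line DZ with DN:NZ = 5:3 ⇒ N = (3/16, 13/16)
line NX meets WL at S = (10/23, 0)
X = N + t·(S−N) with t = 23/39, so NX:XS = 23/39:16/39

NX:XS = 23/16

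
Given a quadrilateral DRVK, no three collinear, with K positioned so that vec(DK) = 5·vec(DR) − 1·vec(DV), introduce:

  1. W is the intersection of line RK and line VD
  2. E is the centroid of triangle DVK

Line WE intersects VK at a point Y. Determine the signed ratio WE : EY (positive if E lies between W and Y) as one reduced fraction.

WE:EY = 5/4

Assign D = (0, 0), R = (1, 0), V = (0, 1), K = (5, -1) — the answer is frame-independent, so this choice is without loss of generality.
1. W is the intersection of line RK and line VD ⇒ W = (0, 1/4)
2. E is the centroid of triangle DVK ⇒ E = (5/3, 0)
line WE meets VK at Y = (3, -1/5)
E = W + t·(Y−W) with t = 5/9, so WE:EY = 5/9:4/9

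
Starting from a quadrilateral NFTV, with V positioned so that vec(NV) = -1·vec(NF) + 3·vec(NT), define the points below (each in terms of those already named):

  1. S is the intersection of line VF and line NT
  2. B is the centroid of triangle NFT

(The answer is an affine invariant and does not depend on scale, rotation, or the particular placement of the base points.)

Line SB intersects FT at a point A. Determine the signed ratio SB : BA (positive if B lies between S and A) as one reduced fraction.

Assign N = (0, 0), F = (1, 0), T = (0, 1), V = (-1, 3) — the answer is frame-independent, so this choice is without loss of generality.
1. S is the intersection of line VF and line NT ⇒ S = (0, 3/2)
2. B is the centroid of triangle NFT ⇒ B = (1/3, 1/3)
line SB meets FT at A = (1/5, 4/5)
B = S + t·(A−S) with t = 5/3, so SB:BA = 5/3:-2/3

SB:BA = -5/2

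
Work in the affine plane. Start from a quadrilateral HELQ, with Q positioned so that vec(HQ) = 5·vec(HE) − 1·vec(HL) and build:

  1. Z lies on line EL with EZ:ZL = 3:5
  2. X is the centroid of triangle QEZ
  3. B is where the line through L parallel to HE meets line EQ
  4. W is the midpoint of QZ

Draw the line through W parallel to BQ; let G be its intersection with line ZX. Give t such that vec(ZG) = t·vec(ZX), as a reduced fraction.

Choose coordinates H = (0, 0), E = (1, 0), L = (0, 1), Q = (5, -1).
1. Z lies on line EL with EZ:ZL = 3:5 ⇒ Z = (5/8, 3/8)
2. X is the centroid of triangle QEZ ⇒ X = (53/24, -5/24)
3. B is where the line through L parallel to HE meets line EQ ⇒ B = (-3, 1)
4. W is the midpoint of QZ ⇒ W = (45/16, -5/16)
through W parallel to BQ: direction (8, -2); meets ZX at G = (29/16, -1/16)
G = Z + t·(X−Z) with t = 3/4

t = 3/4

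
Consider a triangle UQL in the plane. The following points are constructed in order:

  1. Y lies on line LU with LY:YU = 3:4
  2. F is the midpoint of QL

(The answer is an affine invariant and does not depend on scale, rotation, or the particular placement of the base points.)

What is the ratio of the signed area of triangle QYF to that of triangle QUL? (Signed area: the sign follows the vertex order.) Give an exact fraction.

[QYF]:[QUL] = 3/14

Work in coordinates with U = (0, 0), Q = (1, 0), L = (0, 1).
1. Y lies on line LU with LY:YU = 3:4 ⇒ Y = (0, 4/7)
2. F is the midpoint of QL ⇒ F = (1/2, 1/2)
2·[QYF] = -3/14, 2·[QUL] = -1
[QYF]:[QUL] = -3/14:-1 = 3/14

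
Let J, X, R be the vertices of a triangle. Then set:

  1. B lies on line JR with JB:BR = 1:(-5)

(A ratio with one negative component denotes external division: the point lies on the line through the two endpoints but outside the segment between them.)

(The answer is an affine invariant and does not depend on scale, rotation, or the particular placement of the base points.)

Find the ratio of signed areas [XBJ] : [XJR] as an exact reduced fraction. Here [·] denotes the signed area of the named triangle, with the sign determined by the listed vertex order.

Set J = (0, 0), X = (1, 0), R = (0, 1); any affine frame gives the same invariant.
1. B lies on line JR with JB:BR = 1:(-5) ⇒ B = (0, -1/4)
2·[XBJ] = -1/4, 2·[XJR] = -1
[XBJ]:[XJR] = -1/4:-1 = 1/4

[XBJ]:[XJR] = 1/4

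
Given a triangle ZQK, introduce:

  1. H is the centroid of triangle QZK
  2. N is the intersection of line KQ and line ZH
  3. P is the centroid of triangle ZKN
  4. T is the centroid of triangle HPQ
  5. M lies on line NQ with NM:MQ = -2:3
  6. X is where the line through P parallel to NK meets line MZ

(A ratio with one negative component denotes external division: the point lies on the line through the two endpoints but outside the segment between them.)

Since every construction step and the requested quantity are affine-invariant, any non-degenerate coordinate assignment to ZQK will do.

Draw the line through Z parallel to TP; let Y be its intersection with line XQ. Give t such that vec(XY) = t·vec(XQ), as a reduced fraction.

Choose coordinates Z = (0, 0), Q = (1, 0), K = (0, 1).
1. H is the centroid of triangle QZK ⇒ H = (1/3, 1/3)
2. N is the intersection of line KQ and line ZH ⇒ N = (1/2, 1/2)
3. P is the centroid of triangle ZKN ⇒ P = (1/6, 1/2)
4. T is the centroid of triangle HPQ ⇒ T = (1/2, 5/18)
5. M lies on line NQ with NM:MQ = -2:3 ⇒ M = (-1/2, 3/2)
6. X is where the line through P parallel to NK meets line MZ ⇒ X = (-1/3, 1)
through Z parallel to TP: direction (-1/3, 2/9); meets XQ at Y = (9, -6)
Y = X + t·(Q−X) with t = 7

t = 7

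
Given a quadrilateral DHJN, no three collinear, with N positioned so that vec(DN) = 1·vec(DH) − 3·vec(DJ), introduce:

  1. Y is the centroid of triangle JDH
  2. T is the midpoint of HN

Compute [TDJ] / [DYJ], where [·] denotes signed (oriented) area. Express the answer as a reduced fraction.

Set D = (0, 0), H = (1, 0), J = (0, 1), N = (1, -3); any affine frame gives the same invariant.
1. Y is the centroid of triangle JDH ⇒ Y = (1/3, 1/3)
2. T is the midpoint of HN ⇒ T = (1, -3/2)
2·[TDJ] = -1, 2·[DYJ] = 1/3
[TDJ]:[DYJ] = -1:1/3 = -3

[TDJ]:[DYJ] = -3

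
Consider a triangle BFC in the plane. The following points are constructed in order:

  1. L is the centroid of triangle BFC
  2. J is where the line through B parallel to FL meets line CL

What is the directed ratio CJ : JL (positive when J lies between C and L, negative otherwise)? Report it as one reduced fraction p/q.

CJ:JL = -2

Work in coordinates with B = (0, 0), F = (1, 0), C = (0, 1).
1. L is the centroid of triangle BFC ⇒ L = (1/3, 1/3)
2. J is where the line through B parallel to FL meets line CL ⇒ J = (2/3, -1/3)
J = C + t·(L−C) with t = 2, so CJ:JL = t:(1−t) = 2:-1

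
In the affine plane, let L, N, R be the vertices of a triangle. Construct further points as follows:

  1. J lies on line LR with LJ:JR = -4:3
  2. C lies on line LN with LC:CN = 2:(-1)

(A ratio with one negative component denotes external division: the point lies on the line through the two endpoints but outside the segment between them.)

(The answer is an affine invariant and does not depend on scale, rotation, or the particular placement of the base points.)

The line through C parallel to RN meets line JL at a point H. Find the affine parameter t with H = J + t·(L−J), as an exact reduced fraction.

Set L = (0, 0), N = (1, 0), R = (0, 1); any affine frame gives the same invariant.
1. J lies on line LR with LJ:JR = -4:3 ⇒ J = (0, 4)
2. C lies on line LN with LC:CN = 2:(-1) ⇒ C = (2, 0)
through C parallel to RN: direction (1, -1); meets JL at H = (0, 2)
H = J + t·(L−J) with t = 1/2

t = 1/2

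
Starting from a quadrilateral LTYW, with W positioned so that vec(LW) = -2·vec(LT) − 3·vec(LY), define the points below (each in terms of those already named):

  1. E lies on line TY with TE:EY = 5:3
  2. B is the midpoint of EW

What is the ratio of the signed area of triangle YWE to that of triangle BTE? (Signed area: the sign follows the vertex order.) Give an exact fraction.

Set L = (0, 0), T = (1, 0), Y = (0, 1), W = (-2, -3); any affine frame gives the same invariant.
1. E lies on line TY with TE:EY = 5:3 ⇒ E = (3/8, 5/8)
2. B is the midpoint of EW ⇒ B = (-13/16, -19/16)
2·[YWE] = 9/4, 2·[BTE] = 15/8
[YWE]:[BTE] = 9/4:15/8 = 6/5

[YWE]:[BTE] = 6/5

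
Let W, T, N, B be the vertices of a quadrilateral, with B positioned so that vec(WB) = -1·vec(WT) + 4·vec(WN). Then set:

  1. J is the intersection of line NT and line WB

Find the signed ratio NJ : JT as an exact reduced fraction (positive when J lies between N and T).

NJ:JT = -1/4

Set W = (0, 0), T = (1, 0), N = (0, 1), B = (-1, 4); any affine frame gives the same invariant.
1. J is the intersection of line NT and line WB ⇒ J = (-1/3, 4/3)
J = N + t·(T−N) with t = -1/3, so NJ:JT = t:(1−t) = -1/3:4/3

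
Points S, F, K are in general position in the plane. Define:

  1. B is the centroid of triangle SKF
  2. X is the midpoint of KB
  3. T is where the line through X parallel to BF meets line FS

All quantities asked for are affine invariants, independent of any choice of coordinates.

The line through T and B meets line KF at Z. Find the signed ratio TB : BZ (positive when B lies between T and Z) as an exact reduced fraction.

TB:BZ = -5/2

Choose coordinates S = (0, 0), F = (1, 0), K = (0, 1).
1. B is the centroid of triangle SKF ⇒ B = (1/3, 1/3)
2. X is the midpoint of KB ⇒ X = (1/6, 2/3)
3. T is where the line through X parallel to BF meets line FS ⇒ T = (3/2, 0)
line TB meets KF at Z = (4/5, 1/5)
B = T + t·(Z−T) with t = 5/3, so TB:BZ = 5/3:-2/3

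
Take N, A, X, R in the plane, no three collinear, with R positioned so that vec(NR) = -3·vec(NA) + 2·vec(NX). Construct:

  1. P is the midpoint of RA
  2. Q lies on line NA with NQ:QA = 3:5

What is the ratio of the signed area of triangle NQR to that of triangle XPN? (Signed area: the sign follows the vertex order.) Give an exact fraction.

Assign N = (0, 0), A = (1, 0), X = (0, 1), R = (-3, 2) — the answer is frame-independent, so this choice is without loss of generality.
1. P is the midpoint of RA ⇒ P = (-1, 1)
2. Q lies on line NA with NQ:QA = 3:5 ⇒ Q = (3/8, 0)
2·[NQR] = 3/4, 2·[XPN] = 1
[NQR]:[XPN] = 3/4:1 = 3/4

[NQR]:[XPN] = 3/4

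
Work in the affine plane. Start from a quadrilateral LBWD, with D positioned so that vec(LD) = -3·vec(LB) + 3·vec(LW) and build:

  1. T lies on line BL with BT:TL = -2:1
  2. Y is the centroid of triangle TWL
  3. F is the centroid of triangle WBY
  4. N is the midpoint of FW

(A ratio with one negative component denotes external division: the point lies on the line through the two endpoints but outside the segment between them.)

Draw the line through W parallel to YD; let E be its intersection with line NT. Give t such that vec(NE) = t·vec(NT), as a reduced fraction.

Choose coordinates L = (0, 0), B = (1, 0), W = (0, 1), D = (-3, 3).
1. T lies on line BL with BT:TL = -2:1 ⇒ T = (-1, 0)
2. Y is the centroid of triangle TWL ⇒ Y = (-1/3, 1/3)
3. F is the centroid of triangle WBY ⇒ F = (2/9, 4/9)
4. N is the midpoint of FW ⇒ N = (1/9, 13/18)
through W parallel to YD: direction (-8/3, 8/3); meets NT at E = (7/33, 26/33)
E = N + t·(T−N) with t = -1/11

t = -1/11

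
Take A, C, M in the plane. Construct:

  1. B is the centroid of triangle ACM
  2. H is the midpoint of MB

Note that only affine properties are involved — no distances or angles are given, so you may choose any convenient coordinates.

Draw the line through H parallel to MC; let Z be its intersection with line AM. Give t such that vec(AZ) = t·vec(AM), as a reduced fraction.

t = 5/6

Assign A = (0, 0), C = (1, 0), M = (0, 1) — the answer is frame-independent, so this choice is without loss of generality.
1. B is the centroid of triangle ACM ⇒ B = (1/3, 1/3)
2. H is the midpoint of MB ⇒ H = (1/6, 2/3)
through H parallel to MC: direction (1, -1); meets AM at Z = (0, 5/6)
Z = A + t·(M−A) with t = 5/6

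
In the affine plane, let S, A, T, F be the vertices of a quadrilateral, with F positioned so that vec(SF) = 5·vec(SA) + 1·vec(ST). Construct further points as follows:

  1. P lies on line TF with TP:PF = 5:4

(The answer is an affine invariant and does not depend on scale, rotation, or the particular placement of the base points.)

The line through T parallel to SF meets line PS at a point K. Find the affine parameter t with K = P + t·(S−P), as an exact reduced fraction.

Assign S = (0, 0), A = (1, 0), T = (0, 1), F = (5, 1) — the answer is frame-independent, so this choice is without loss of generality.
1. P lies on line TF with TP:PF = 5:4 ⇒ P = (25/9, 1)
through T parallel to SF: direction (5, 1); meets PS at K = (25/4, 9/4)
K = P + t·(S−P) with t = -5/4

t = -5/4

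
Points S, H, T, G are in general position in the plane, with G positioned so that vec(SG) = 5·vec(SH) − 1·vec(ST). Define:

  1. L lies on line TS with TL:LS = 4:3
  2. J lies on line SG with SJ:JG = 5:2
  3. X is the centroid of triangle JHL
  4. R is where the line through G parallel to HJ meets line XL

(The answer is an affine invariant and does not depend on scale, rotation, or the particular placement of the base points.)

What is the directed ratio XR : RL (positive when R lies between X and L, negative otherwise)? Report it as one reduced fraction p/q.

XR:RL = 23/15

Work in coordinates with S = (0, 0), H = (1, 0), T = (0, 1), G = (5, -1).
1. L lies on line TS with TL:LS = 4:3 ⇒ L = (0, 3/7)
2. J lies on line SG with SJ:JG = 5:2 ⇒ J = (25/7, -5/7)
3. X is the centroid of triangle JHL ⇒ X = (32/21, -2/21)
4. R is where the line through G parallel to HJ meets line XL ⇒ R = (80/133, 59/266)
R = X + t·(L−X) with t = 23/38, so XR:RL = t:(1−t) = 23/38:15/38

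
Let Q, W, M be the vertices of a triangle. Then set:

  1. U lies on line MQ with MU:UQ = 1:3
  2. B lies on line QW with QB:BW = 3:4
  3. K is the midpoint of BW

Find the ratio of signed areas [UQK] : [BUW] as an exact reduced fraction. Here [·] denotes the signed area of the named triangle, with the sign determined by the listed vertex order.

[UQK]:[BUW] = -5/4

Assign Q = (0, 0), W = (1, 0), M = (0, 1) — the answer is frame-independent, so this choice is without loss of generality.
1. U lies on line MQ with MU:UQ = 1:3 ⇒ U = (0, 3/4)
2. B lies on line QW with QB:BW = 3:4 ⇒ B = (3/7, 0)
3. K is the midpoint of BW ⇒ K = (5/7, 0)
2·[UQK] = 15/28, 2·[BUW] = -3/7
[UQK]:[BUW] = 15/28:-3/7 = -5/4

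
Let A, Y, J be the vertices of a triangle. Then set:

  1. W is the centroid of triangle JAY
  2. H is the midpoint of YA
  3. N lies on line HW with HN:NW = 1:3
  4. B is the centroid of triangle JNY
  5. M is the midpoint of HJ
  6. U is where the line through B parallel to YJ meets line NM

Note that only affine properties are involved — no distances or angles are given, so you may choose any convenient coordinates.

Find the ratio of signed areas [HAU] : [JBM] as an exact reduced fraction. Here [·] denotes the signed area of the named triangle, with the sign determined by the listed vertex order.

[HAU]:[JBM] = 25/6

Assign A = (0, 0), Y = (1, 0), J = (0, 1) — the answer is frame-independent, so this choice is without loss of generality.
1. W is the centroid of triangle JAY ⇒ W = (1/3, 1/3)
2. H is the midpoint of YA ⇒ H = (1/2, 0)
3. N lies on line HW with HN:NW = 1:3 ⇒ N = (11/24, 1/12)
4. B is the centroid of triangle JNY ⇒ B = (35/72, 13/36)
5. M is the midpoint of HJ ⇒ M = (1/4, 1/2)
6. U is where the line through B parallel to YJ meets line NM ⇒ U = (11/72, 25/36)
2·[HAU] = -25/72, 2·[JBM] = -1/12
[HAU]:[JBM] = -25/72:-1/12 = 25/6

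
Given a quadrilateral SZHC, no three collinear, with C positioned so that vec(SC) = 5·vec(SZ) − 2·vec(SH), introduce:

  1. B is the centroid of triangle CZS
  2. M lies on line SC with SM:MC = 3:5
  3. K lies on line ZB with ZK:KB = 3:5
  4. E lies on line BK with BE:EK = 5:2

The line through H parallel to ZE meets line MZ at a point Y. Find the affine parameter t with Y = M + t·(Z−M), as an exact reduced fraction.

t = 3

Assign S = (0, 0), Z = (1, 0), H = (0, 1), C = (5, -2) — the answer is frame-independent, so this choice is without loss of generality.
1. B is the centroid of triangle CZS ⇒ B = (2, -2/3)
2. M lies on line SC with SM:MC = 3:5 ⇒ M = (15/8, -3/4)
3. K lies on line ZB with ZK:KB = 3:5 ⇒ K = (11/8, -1/4)
4. E lies on line BK with BE:EK = 5:2 ⇒ E = (87/56, -31/84)
through H parallel to ZE: direction (31/56, -31/84); meets MZ at Y = (-3/4, 3/2)
Y = M + t·(Z−M) with t = 3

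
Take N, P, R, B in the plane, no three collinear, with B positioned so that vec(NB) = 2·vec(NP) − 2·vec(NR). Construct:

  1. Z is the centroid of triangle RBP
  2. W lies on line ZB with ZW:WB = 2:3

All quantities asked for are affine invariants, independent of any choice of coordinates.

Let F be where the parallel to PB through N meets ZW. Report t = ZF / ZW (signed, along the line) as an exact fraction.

Assign N = (0, 0), P = (1, 0), R = (0, 1), B = (2, -2) — the answer is frame-independent, so this choice is without loss of generality.
1. Z is the centroid of triangle RBP ⇒ Z = (1, -1/3)
2. W lies on line ZB with ZW:WB = 2:3 ⇒ W = (7/5, -1)
through N parallel to PB: direction (1, -2); meets ZW at F = (-4, 8)
F = Z + t·(W−Z) with t = -25/2

t = -25/2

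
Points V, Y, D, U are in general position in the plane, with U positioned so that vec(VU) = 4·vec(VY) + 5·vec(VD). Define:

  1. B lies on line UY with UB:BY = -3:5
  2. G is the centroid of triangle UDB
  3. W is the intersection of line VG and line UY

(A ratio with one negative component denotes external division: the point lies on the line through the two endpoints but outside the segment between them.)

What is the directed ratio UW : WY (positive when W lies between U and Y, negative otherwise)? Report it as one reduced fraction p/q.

Work in coordinates with V = (0, 0), Y = (1, 0), D = (0, 1), U = (4, 5).
1. B lies on line UY with UB:BY = -3:5 ⇒ B = (17/2, 25/2)
2. G is the centroid of triangle UDB ⇒ G = (25/6, 37/6)
3. W is the intersection of line VG and line UY ⇒ W = (125/14, 185/14)
W = U + t·(Y−U) with t = -23/14, so UW:WY = t:(1−t) = -23/14:37/14

UW:WY = -23/37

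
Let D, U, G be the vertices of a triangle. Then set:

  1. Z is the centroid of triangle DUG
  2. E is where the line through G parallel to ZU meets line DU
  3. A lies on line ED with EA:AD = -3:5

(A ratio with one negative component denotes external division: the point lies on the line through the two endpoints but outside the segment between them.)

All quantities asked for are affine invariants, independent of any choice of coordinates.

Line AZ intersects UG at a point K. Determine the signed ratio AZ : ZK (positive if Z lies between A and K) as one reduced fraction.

Set D = (0, 0), U = (1, 0), G = (0, 1); any affine frame gives the same invariant.
1. Z is the centroid of triangle DUG ⇒ Z = (1/3, 1/3)
2. E is where the line through G parallel to ZU meets line DU ⇒ E = (2, 0)
3. A lies on line ED with EA:AD = -3:5 ⇒ A = (5, 0)
line AZ meets UG at K = (9/13, 4/13)
Z = A + t·(K−A) with t = 13/12, so AZ:ZK = 13/12:-1/12

AZ:ZK = -13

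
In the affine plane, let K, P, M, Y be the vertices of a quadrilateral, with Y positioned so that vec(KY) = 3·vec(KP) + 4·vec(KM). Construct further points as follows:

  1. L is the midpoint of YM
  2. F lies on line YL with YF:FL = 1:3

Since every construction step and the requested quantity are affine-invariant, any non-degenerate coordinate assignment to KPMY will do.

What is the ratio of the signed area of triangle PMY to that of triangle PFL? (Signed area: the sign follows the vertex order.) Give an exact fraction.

Choose coordinates K = (0, 0), P = (1, 0), M = (0, 1), Y = (3, 4).
1. L is the midpoint of YM ⇒ L = (3/2, 5/2)
2. F lies on line YL with YF:FL = 1:3 ⇒ F = (21/8, 29/8)
2·[PMY] = -6, 2·[PFL] = 9/4
[PMY]:[PFL] = -6:9/4 = -8/3

[PMY]:[PFL] = -8/3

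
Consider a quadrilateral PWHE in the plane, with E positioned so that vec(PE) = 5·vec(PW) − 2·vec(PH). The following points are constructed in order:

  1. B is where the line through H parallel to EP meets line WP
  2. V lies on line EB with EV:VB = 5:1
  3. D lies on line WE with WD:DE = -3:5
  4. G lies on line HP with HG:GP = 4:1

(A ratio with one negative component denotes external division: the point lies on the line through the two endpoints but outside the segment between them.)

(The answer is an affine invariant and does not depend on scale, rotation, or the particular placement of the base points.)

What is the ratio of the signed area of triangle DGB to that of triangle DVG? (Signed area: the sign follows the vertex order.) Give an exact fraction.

[DGB]:[DVG] = -12/11

Set P = (0, 0), W = (1, 0), H = (0, 1), E = (5, -2); any affine frame gives the same invariant.
1. B is where the line through H parallel to EP meets line WP ⇒ B = (5/2, 0)
2. V lies on line EB with EV:VB = 5:1 ⇒ V = (35/12, -1/3)
3. D lies on line WE with WD:DE = -3:5 ⇒ D = (-5, 3)
4. G lies on line HP with HG:GP = 4:1 ⇒ G = (0, 1/5)
2·[DGB] = 6, 2·[DVG] = -11/2
[DGB]:[DVG] = 6:-11/2 = -12/11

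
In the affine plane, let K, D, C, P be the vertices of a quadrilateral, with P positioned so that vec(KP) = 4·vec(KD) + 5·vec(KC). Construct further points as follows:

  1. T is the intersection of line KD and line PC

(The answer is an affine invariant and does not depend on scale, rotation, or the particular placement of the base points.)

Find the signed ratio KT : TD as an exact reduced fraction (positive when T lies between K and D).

Work in coordinates with K = (0, 0), D = (1, 0), C = (0, 1), P = (4, 5).
1. T is the intersection of line KD and line PC ⇒ T = (-1, 0)
T = K + t·(D−K) with t = -1, so KT:TD = t:(1−t) = -1:2

KT:TD = -1/2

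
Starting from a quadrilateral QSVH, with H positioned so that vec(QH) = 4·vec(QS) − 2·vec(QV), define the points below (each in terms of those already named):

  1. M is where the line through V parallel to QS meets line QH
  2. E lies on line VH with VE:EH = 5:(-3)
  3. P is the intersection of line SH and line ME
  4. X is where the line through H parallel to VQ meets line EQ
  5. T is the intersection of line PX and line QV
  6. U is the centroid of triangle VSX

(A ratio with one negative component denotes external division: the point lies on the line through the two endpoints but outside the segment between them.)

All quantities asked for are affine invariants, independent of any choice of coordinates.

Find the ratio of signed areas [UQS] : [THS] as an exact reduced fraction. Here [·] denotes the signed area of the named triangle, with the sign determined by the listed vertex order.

Work in coordinates with Q = (0, 0), S = (1, 0), V = (0, 1), H = (4, -2).
1. M is where the line through V parallel to QS meets line QH ⇒ M = (-2, 1)
2. E lies on line VH with VE:EH = 5:(-3) ⇒ E = (10, -13/2)
3. P is the intersection of line SH and line ME ⇒ P = (22, -14)
4. X is where the line through H parallel to VQ meets line EQ ⇒ X = (4, -13/5)
5. T is the intersection of line PX and line QV ⇒ T = (0, -1/15)
6. U is the centroid of triangle VSX ⇒ U = (5/3, -8/15)
2·[UQS] = -8/15, 2·[THS] = 11/5
[UQS]:[THS] = -8/15:11/5 = -8/33

[UQS]:[THS] = -8/33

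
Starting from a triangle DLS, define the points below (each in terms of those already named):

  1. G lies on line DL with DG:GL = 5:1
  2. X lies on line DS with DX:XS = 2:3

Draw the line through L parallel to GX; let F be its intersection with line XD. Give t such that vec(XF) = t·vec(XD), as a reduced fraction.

Work in coordinates with D = (0, 0), L = (1, 0), S = (0, 1).
1. G lies on line DL with DG:GL = 5:1 ⇒ G = (5/6, 0)
2. X lies on line DS with DX:XS = 2:3 ⇒ X = (0, 2/5)
through L parallel to GX: direction (-5/6, 2/5); meets XD at F = (0, 12/25)
F = X + t·(D−X) with t = -1/5

t = -1/5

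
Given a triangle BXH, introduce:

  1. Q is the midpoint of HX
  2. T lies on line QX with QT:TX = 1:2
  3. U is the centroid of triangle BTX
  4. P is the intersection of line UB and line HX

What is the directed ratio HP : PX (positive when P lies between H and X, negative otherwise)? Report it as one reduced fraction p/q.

Set B = (0, 0), X = (1, 0), H = (0, 1); any affine frame gives the same invariant.
1. Q is the midpoint of HX ⇒ Q = (1/2, 1/2)
2. T lies on line QX with QT:TX = 1:2 ⇒ T = (2/3, 1/3)
3. U is the centroid of triangle BTX ⇒ U = (5/9, 1/9)
4. P is the intersection of line UB and line HX ⇒ P = (5/6, 1/6)
P = H + t·(X−H) with t = 5/6, so HP:PX = t:(1−t) = 5/6:1/6

HP:PX = 5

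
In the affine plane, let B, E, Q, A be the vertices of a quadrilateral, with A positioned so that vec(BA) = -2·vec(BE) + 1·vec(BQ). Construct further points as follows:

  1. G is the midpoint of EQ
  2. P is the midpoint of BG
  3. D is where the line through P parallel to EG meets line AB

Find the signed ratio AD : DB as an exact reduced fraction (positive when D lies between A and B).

Choose coordinates B = (0, 0), E = (1, 0), Q = (0, 1), A = (-2, 1).
1. G is the midpoint of EQ ⇒ G = (1/2, 1/2)
2. P is the midpoint of BG ⇒ P = (1/4, 1/4)
3. D is where the line through P parallel to EG meets line AB ⇒ D = (1, -1/2)
D = A + t·(B−A) with t = 3/2, so AD:DB = t:(1−t) = 3/2:-1/2

AD:DB = -3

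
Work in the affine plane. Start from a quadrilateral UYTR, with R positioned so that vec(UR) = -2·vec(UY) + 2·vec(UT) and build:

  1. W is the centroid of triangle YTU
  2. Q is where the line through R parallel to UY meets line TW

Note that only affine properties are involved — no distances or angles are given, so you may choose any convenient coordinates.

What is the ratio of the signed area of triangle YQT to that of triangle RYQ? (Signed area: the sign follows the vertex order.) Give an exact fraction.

[YQT]:[RYQ] = 1/6

Set U = (0, 0), Y = (1, 0), T = (0, 1), R = (-2, 2); any affine frame gives the same invariant.
1. W is the centroid of triangle YTU ⇒ W = (1/3, 1/3)
2. Q is where the line through R parallel to UY meets line TW ⇒ Q = (-1/2, 2)
2·[YQT] = 1/2, 2·[RYQ] = 3
[YQT]:[RYQ] = 1/2:3 = 1/6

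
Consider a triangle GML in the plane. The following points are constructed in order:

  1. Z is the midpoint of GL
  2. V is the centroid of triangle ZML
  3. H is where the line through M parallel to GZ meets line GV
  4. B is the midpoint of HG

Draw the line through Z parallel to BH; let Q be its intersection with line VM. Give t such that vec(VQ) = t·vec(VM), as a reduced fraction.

Set G = (0, 0), M = (1, 0), L = (0, 1); any affine frame gives the same invariant.
1. Z is the midpoint of GL ⇒ Z = (0, 1/2)
2. V is the centroid of triangle ZML ⇒ V = (1/3, 1/2)
3. H is where the line through M parallel to GZ meets line GV ⇒ H = (1, 3/2)
4. B is the midpoint of HG ⇒ B = (1/2, 3/4)
through Z parallel to BH: direction (1/2, 3/4); meets VM at Q = (1/9, 2/3)
Q = V + t·(M−V) with t = -1/3

t = -1/3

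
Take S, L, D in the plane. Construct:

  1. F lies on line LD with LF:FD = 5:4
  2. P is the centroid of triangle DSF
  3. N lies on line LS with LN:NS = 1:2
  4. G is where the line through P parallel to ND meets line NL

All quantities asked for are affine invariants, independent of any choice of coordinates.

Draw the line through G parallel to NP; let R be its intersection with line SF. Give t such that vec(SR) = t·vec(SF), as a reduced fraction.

t = 40/81

Assign S = (0, 0), L = (1, 0), D = (0, 1) — the answer is frame-independent, so this choice is without loss of generality.
1. F lies on line LD with LF:FD = 5:4 ⇒ F = (4/9, 5/9)
2. P is the centroid of triangle DSF ⇒ P = (4/27, 14/27)
3. N lies on line LS with LN:NS = 1:2 ⇒ N = (2/3, 0)
4. G is where the line through P parallel to ND meets line NL ⇒ G = (40/81, 0)
through G parallel to NP: direction (-14/27, 14/27); meets SF at R = (160/729, 200/729)
R = S + t·(F−S) with t = 40/81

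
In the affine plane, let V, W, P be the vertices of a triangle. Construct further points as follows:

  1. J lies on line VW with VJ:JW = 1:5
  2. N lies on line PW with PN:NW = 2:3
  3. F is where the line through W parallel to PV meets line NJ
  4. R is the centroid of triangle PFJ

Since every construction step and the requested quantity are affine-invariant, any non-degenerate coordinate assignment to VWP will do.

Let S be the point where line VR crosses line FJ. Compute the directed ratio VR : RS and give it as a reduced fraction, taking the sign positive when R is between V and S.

VR:RS = -1/10

Work in coordinates with V = (0, 0), W = (1, 0), P = (0, 1).
1. J lies on line VW with VJ:JW = 1:5 ⇒ J = (1/6, 0)
2. N lies on line PW with PN:NW = 2:3 ⇒ N = (2/5, 3/5)
3. F is where the line through W parallel to PV meets line NJ ⇒ F = (1, 15/7)
4. R is the centroid of triangle PFJ ⇒ R = (7/18, 22/21)
line VR meets FJ at S = (-7/2, -66/7)
R = V + t·(S−V) with t = -1/9, so VR:RS = -1/9:10/9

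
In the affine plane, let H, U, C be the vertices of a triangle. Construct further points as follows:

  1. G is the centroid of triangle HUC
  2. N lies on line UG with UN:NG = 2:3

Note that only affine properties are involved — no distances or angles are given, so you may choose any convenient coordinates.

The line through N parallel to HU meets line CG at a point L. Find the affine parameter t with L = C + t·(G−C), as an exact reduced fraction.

Work in coordinates with H = (0, 0), U = (1, 0), C = (0, 1).
1. G is the centroid of triangle HUC ⇒ G = (1/3, 1/3)
2. N lies on line UG with UN:NG = 2:3 ⇒ N = (11/15, 2/15)
through N parallel to HU: direction (1, 0); meets CG at L = (13/30, 2/15)
L = C + t·(G−C) with t = 13/10

t = 13/10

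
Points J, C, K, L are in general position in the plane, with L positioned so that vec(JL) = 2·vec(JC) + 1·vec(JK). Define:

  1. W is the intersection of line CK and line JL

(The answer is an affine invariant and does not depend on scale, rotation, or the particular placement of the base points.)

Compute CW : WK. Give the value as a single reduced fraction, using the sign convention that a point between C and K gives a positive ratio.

CW:WK = 1/2

Assign J = (0, 0), C = (1, 0), K = (0, 1), L = (2, 1) — the answer is frame-independent, so this choice is without loss of generality.
1. W is the intersection of line CK and line JL ⇒ W = (2/3, 1/3)
W = C + t·(K−C) with t = 1/3, so CW:WK = t:(1−t) = 1/3:2/3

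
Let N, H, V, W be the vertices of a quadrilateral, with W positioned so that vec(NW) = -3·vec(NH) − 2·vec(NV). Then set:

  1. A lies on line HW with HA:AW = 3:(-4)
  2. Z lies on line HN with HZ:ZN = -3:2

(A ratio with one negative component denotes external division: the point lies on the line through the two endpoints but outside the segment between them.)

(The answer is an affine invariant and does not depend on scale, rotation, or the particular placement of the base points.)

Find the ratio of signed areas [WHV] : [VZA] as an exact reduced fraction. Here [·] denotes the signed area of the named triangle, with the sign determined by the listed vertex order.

Assign N = (0, 0), H = (1, 0), V = (0, 1), W = (-3, -2) — the answer is frame-independent, so this choice is without loss of generality.
1. A lies on line HW with HA:AW = 3:(-4) ⇒ A = (13, 6)
2. Z lies on line HN with HZ:ZN = -3:2 ⇒ Z = (-2, 0)
2·[WHV] = 6, 2·[VZA] = 3
[WHV]:[VZA] = 6:3 = 2

[WHV]:[VZA] = 2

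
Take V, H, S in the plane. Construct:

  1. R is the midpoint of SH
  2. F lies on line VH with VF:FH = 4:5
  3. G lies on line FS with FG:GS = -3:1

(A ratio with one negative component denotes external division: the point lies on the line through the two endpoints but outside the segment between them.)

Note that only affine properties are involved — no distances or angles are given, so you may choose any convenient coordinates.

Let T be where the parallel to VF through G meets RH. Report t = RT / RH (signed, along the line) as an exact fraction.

Assign V = (0, 0), H = (1, 0), S = (0, 1) — the answer is frame-independent, so this choice is without loss of generality.
1. R is the midpoint of SH ⇒ R = (1/2, 1/2)
2. F lies on line VH with VF:FH = 4:5 ⇒ F = (4/9, 0)
3. G lies on line FS with FG:GS = -3:1 ⇒ G = (-2/9, 3/2)
through G parallel to VF: direction (4/9, 0); meets RH at T = (-1/2, 3/2)
T = R + t·(H−R) with t = -2

t = -2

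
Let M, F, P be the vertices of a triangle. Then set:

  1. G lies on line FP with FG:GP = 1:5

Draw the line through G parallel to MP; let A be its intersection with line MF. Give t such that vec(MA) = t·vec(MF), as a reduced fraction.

Choose coordinates M = (0, 0), F = (1, 0), P = (0, 1).
1. G lies on line FP with FG:GP = 1:5 ⇒ G = (5/6, 1/6)
through G parallel to MP: direction (0, 1); meets MF at A = (5/6, 0)
A = M + t·(F−M) with t = 5/6

t = 5/6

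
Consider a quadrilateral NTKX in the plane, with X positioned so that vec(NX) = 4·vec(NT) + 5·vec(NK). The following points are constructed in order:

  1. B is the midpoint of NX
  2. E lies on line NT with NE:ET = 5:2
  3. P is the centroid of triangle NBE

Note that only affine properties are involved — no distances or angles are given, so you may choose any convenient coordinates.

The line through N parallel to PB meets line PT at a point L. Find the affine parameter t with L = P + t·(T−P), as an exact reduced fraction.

Set N = (0, 0), T = (1, 0), K = (0, 1), X = (4, 5); any affine frame gives the same invariant.
1. B is the midpoint of NX ⇒ B = (2, 5/2)
2. E lies on line NT with NE:ET = 5:2 ⇒ E = (5/7, 0)
3. P is the centroid of triangle NBE ⇒ P = (19/21, 5/6)
through N parallel to PB: direction (23/21, 5/3); meets PT at L = (23/27, 35/27)
L = P + t·(T−P) with t = -5/9

t = -5/9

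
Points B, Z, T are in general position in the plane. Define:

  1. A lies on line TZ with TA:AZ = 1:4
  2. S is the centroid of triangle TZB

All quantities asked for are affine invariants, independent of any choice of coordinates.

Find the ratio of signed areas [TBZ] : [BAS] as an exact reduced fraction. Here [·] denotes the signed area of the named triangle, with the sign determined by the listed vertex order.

Assign B = (0, 0), Z = (1, 0), T = (0, 1) — the answer is frame-independent, so this choice is without loss of generality.
1. A lies on line TZ with TA:AZ = 1:4 ⇒ A = (1/5, 4/5)
2. S is the centroid of triangle TZB ⇒ S = (1/3, 1/3)
2·[TBZ] = 1, 2·[BAS] = -1/5
[TBZ]:[BAS] = 1:-1/5 = -5

[TBZ]:[BAS] = -5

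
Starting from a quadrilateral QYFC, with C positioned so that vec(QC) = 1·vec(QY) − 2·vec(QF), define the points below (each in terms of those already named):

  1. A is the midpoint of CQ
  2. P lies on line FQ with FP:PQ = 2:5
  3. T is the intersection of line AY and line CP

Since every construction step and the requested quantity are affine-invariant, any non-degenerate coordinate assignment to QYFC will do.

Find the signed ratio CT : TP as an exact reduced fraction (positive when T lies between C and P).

CT:TP = 14/19

Set Q = (0, 0), Y = (1, 0), F = (0, 1), C = (1, -2); any affine frame gives the same invariant.
1. A is the midpoint of CQ ⇒ A = (1/2, -1)
2. P lies on line FQ with FP:PQ = 2:5 ⇒ P = (0, 5/7)
3. T is the intersection of line AY and line CP ⇒ T = (19/33, -28/33)
T = C + t·(P−C) with t = 14/33, so CT:TP = t:(1−t) = 14/33:19/33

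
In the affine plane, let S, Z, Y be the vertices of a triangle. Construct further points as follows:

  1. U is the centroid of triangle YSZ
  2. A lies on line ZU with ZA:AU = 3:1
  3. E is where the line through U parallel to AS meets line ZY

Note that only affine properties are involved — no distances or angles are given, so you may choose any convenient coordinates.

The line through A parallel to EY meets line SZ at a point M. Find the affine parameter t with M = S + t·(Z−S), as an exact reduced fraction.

Assign S = (0, 0), Z = (1, 0), Y = (0, 1) — the answer is frame-independent, so this choice is without loss of generality.
1. U is the centroid of triangle YSZ ⇒ U = (1/3, 1/3)
2. A lies on line ZU with ZA:AU = 3:1 ⇒ A = (1/2, 1/4)
3. E is where the line through U parallel to AS meets line ZY ⇒ E = (5/9, 4/9)
through A parallel to EY: direction (-5/9, 5/9); meets SZ at M = (3/4, 0)
M = S + t·(Z−S) with t = 3/4

t = 3/4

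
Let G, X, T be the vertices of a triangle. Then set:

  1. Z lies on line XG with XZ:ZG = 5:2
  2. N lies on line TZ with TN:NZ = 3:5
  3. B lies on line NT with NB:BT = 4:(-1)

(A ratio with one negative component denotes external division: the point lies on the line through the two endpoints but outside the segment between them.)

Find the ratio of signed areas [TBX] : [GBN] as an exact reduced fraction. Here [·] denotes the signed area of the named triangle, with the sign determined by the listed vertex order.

[TBX]:[GBN] = 5/8

Assign G = (0, 0), X = (1, 0), T = (0, 1) — the answer is frame-independent, so this choice is without loss of generality.
1. Z lies on line XG with XZ:ZG = 5:2 ⇒ Z = (2/7, 0)
2. N lies on line TZ with TN:NZ = 3:5 ⇒ N = (3/28, 5/8)
3. B lies on line NT with NB:BT = 4:(-1) ⇒ B = (-1/28, 9/8)
2·[TBX] = -5/56, 2·[GBN] = -1/7
[TBX]:[GBN] = -5/56:-1/7 = 5/8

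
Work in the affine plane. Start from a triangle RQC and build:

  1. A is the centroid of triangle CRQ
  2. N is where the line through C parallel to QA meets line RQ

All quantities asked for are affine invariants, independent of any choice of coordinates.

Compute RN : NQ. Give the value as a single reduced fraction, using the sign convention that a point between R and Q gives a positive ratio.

RN:NQ = -2

Work in coordinates with R = (0, 0), Q = (1, 0), C = (0, 1).
1. A is the centroid of triangle CRQ ⇒ A = (1/3, 1/3)
2. N is where the line through C parallel to QA meets line RQ ⇒ N = (2, 0)
N = R + t·(Q−R) with t = 2, so RN:NQ = t:(1−t) = 2:-1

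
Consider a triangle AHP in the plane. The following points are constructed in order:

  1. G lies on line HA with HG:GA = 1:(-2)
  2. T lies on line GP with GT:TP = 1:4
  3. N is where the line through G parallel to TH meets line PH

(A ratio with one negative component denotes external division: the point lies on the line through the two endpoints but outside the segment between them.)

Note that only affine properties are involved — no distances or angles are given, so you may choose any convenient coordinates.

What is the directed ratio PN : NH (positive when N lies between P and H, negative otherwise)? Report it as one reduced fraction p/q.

PN:NH = -5

Set A = (0, 0), H = (1, 0), P = (0, 1); any affine frame gives the same invariant.
1. G lies on line HA with HG:GA = 1:(-2) ⇒ G = (2, 0)
2. T lies on line GP with GT:TP = 1:4 ⇒ T = (8/5, 1/5)
3. N is where the line through G parallel to TH meets line PH ⇒ N = (5/4, -1/4)
N = P + t·(H−P) with t = 5/4, so PN:NH = t:(1−t) = 5/4:-1/4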